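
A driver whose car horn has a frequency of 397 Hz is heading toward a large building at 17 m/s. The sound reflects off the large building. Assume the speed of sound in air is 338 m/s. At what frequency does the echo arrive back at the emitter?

The large building receives the sound from a moving source: f₁ = f₀ · v/(v − v_e) = 397 × 338/321 ≈ 418 Hz.
On the return leg the driver is a moving observer: f₂ = f₁ · (v + v_e)/v = 418 × 355/338 ≈ 439 Hz.

439 Hz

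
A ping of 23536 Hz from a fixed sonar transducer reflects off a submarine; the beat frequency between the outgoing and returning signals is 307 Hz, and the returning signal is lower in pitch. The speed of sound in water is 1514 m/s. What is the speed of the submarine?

Double Doppler shift off a moving reflector: f₂ = f₀ · (v + u)/(v − u) (u > 0 toward emitter).
Returning signal is lower, so f₂ = f₀ − Δf = 23536 − 307 = 23229 Hz.
Rearranging, u = v · (f₂ − f₀)/(f₂ + f₀) = 1514 × -307/46765 ≈ -9.9 m/s.
So the submarine is moving at 9.9 m/s away from the emitter.

9.9 m/s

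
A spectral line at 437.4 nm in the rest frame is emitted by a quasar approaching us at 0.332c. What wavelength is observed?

309.8 nm

Relativistic Doppler for wavelength: λ' = λ₀ · √((1 − β)/(1 + β)).
λ' = 437.4 × √(0.6680/1.3320) = 437.4 × 0.70817 ≈ 309.8 nm.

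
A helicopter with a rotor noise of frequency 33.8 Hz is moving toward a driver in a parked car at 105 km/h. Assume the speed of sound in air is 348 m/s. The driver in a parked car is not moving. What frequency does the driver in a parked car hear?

105 km/h = 29.17 m/s.
Moving source, stationary observer: f' = f · v/(v − v_s) since the source is approaching.
f' = 33.8 × 348/(348 − 29.17) = 33.8 × 348/318.8 ≈ 36.9 Hz.

36.9 Hz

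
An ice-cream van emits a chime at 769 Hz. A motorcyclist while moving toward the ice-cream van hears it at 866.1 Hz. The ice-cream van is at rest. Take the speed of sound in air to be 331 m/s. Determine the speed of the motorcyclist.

f' = f · (v + v_o)/v ⇒ v_o = v · |f'/f − 1|.
v_o = 331 × |866.1/769 − 1| = 331 × 0.1263 ≈ 42 m/s.

42 m/s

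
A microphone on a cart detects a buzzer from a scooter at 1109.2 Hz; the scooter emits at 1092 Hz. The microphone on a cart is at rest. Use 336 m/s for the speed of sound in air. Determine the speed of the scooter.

5.2 m/s

f' > f, so the scooter is approaching.
f' = f · v/(v − v_s) ⇒ v_s = v · |1 − f/f'|.
v_s = 336 × |1 − 1092/1109.2| = 336 × 0.01551 ≈ 5.2 m/s.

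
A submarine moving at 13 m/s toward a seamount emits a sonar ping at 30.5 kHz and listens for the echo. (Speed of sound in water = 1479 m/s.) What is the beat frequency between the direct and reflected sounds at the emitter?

The seamount receives the sound from a moving source: f₁ = f₀ · v/(v − v_e) = 30.5 × 1479/1466 ≈ 30.770 kHz.
On the return leg the submarine is a moving observer: f₂ = f₁ · (v + v_e)/v = 30.770 × 1492/1479 ≈ 31.041 kHz.
Beat against the emitted tone (with f₀ = 30500 Hz): |f₂ − f₀| = 2v_e·f₀/(v − v_e) = 2 × 13 × 30500/1466 ≈ 541 Hz.

541 Hz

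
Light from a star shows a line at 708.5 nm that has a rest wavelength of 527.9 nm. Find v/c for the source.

0.286

λ'/λ₀ = 1.3421 > 1 (redshift), so the source is receding.
λ'/λ₀ = √((1 + β)/(1 − β)) for a receding source ⇒ β = (r² − 1)/(r² + 1) with r = λ'/λ₀.
β = (1.8013 − 1)/(1.8013 + 1) ≈ 0.286.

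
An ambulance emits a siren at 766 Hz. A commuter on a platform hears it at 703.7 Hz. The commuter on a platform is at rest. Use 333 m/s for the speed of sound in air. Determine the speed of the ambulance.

29 m/s

f' < f, so the ambulance is receding.
f' = f · v/(v + v_s) ⇒ v_s = v · |1 − f/f'|.
v_s = 333 × |1 − 766/703.7| = 333 × 0.08853 ≈ 29 m/s.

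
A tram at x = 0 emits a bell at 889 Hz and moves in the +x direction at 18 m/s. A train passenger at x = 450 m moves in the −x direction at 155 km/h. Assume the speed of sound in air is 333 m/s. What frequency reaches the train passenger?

155 km/h = 43.06 m/s.
The observer lies on the +x side, so the source is heading toward the observer and the observer is heading toward the source.
With source approaching and observer approaching, f' = f · (v + v_o)/(v − v_s).
f' = 889 × (333 + 43.06)/(333 − 18) = 889 × 376.06/315 ≈ 1061 Hz.

1061 Hz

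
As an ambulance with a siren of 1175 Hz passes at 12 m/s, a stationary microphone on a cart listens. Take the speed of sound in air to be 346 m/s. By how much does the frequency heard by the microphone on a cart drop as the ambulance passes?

81.6 Hz

Approaching: f₁ = f · v/(v − v_s) = 1175 × 346/334 ≈ 1217.2 Hz.
Receding: f₂ = f · v/(v + v_s) = 1175 × 346/358 ≈ 1135.6 Hz.
Drop: f₁ − f₂ = 2f·v·v_s/(v² − v_s²) = 2 × 1175 × 346 × 12/(346² − 12²) ≈ 81.6 Hz.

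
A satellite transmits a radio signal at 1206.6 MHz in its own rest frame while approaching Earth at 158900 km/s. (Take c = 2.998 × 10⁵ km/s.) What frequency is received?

2177.1 MHz

β = v/c = 158900/299800 = 0.5300.
Relativistic Doppler for frequency: f' = f₀ · √((1 + β)/(1 − β)).
f' = 1206.6 × √(1.5300/0.4700) = 1206.6 × 1.80430 ≈ 2177.1 MHz.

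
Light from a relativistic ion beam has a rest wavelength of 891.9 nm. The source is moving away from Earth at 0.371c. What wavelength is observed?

1316.8 nm

Relativistic Doppler for wavelength: λ' = λ₀ · √((1 + β)/(1 − β)).
λ' = 891.9 × √(1.3710/0.6290) = 891.9 × 1.47636 ≈ 1316.8 nm.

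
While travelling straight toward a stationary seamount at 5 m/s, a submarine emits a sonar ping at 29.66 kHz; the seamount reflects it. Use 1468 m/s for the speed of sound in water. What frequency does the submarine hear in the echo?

The seamount receives the sound from a moving source: f₁ = f₀ · v/(v − v_e) = 29.66 × 1468/1463 ≈ 29.8 kHz.
On the return leg the submarine is a moving observer: f₂ = f₁ · (v + v_e)/v = 29.8 × 1473/1468 ≈ 29.9 kHz.
Equivalently f₂ = f₀ · (v + v_e)/(v − v_e).

29.9 kHz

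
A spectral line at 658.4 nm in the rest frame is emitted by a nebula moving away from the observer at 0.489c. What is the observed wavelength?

Relativistic Doppler for wavelength: λ' = λ₀ · √((1 + β)/(1 − β)).
λ' = 658.4 × √(1.4890/0.5110) = 658.4 × 1.70701 ≈ 1123.9 nm.

1123.9 nm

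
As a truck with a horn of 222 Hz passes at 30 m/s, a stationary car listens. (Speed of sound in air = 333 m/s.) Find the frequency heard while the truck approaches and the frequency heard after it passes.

Approaching: f₁ = f · v/(v − v_s) = 222 × 333/303 ≈ 244 Hz.
Receding: f₂ = f · v/(v + v_s) = 222 × 333/363 ≈ 204 Hz.

244 Hz approaching; 204 Hz receding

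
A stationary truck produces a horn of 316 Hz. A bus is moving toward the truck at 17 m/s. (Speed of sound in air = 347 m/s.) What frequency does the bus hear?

331 Hz

Only the observer moves, toward the source, so f' = f · (v + v_o)/v.
f' = 316 × (347 + 17)/347 = 316 × 364/347 ≈ 331 Hz.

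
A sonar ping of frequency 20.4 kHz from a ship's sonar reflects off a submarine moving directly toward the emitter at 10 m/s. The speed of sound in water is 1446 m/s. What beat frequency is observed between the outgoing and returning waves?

284 Hz

The submarine first receives the wave as a moving observer: f₁ = f₀ · (v + u)/v = 20.4 × (1446 + 10)/1446 ≈ 20.541 kHz.
On reflection it acts as a source moving toward the stationary detector: f₂ = f₁ · v/(v − u) = 20.541 × 1446/1436 ≈ 20.684 kHz.
Beat frequency (with f₀ = 20400 Hz): |f₂ − f₀| = 2u·f₀/(v − u) = 2 × 10 × 20400/1436 ≈ 284 Hz.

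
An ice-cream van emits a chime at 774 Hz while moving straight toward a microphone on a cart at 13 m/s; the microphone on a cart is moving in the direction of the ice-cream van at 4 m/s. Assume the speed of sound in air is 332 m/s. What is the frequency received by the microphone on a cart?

815 Hz

Both move, so f' = f · (v + v_o)/(v − v_s).
f' = 774 × (332 + 4)/(332 − 13) = 774 × 336/319 ≈ 815 Hz.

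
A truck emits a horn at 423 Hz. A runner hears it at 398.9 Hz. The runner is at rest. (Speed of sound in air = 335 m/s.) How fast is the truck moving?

20.2 m/s

f' < f, so the truck is receding.
f' = f · v/(v + v_s) ⇒ v_s = v · |1 − f/f'|.
v_s = 335 × |1 − 423/398.9| = 335 × 0.06042 ≈ 20.2 m/s.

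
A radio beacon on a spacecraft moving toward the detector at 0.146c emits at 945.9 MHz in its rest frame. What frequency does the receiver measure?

Relativistic Doppler for frequency: f' = f₀ · √((1 + β)/(1 − β)).
f' = 945.9 × √(1.1460/0.8540) = 945.9 × 1.15841 ≈ 1095.7 MHz.

1095.7 MHz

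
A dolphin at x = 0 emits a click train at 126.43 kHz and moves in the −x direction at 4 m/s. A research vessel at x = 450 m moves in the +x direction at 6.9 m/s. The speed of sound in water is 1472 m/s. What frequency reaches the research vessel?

The observer lies on the +x side, so the source is heading away from the observer and the observer is heading away from the source.
General Doppler shift: f' = f · (v − v_o)/(v + v_s).
f' = 126.43 × (1472 − 6.9)/(1472 + 4) = 126.43 × 1465.1/1476 ≈ 125.5 kHz.

125.5 kHz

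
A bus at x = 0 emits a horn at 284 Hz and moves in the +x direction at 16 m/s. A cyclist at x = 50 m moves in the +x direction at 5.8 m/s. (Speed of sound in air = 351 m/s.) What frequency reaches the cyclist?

The observer lies on the +x side, so the source is heading toward the observer and the observer is heading away from the source.
Both move, so f' = f · (v − v_o)/(v − v_s).
f' = 284 × (351 − 5.8)/(351 − 16) = 284 × 345.2/335 ≈ 293 Hz.

293 Hz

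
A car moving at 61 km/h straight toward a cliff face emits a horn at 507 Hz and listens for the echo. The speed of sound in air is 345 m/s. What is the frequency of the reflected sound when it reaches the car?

61 km/h = 16.94 m/s.
The cliff face receives the sound from a moving source: f₁ = f₀ · v/(v − v_e) = 507 × 345/328.06 ≈ 533 Hz.
On the return leg the car is a moving observer: f₂ = f₁ · (v + v_e)/v = 533 × 361.94/345 ≈ 559 Hz.

559 Hz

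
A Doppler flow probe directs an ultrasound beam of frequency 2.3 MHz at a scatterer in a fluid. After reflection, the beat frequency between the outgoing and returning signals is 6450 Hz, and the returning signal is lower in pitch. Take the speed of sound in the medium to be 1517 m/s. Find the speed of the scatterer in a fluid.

2.13 m/s

Double Doppler shift off a moving reflector: f₂ = f₀ · (v + u)/(v − u) (u > 0 toward emitter).
Returning signal is lower, so f₂ = f₀ − Δf = 2300000 − 6450 = 2293550 Hz.
Rearranging, u = v · (f₂ − f₀)/(f₂ + f₀) = 1517 × -6450/4593550 ≈ -2.13 m/s.
So the scatterer in a fluid is moving at 2.13 m/s away from the emitter.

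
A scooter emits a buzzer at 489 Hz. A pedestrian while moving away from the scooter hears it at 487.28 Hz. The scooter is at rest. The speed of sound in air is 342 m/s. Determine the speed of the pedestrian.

1.20 m/s

f' = f · (v − v_o)/v ⇒ v_o = v · |f'/f − 1|.
v_o = 342 × |487.28/489 − 1| = 342 × 0.003517 ≈ 1.20 m/s.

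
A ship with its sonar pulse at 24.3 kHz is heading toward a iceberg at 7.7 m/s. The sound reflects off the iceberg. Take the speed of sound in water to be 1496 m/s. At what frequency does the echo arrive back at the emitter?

The iceberg receives the sound from a moving source: f₁ = f₀ · v/(v − v_e) = 24.3 × 1496/1488.3 ≈ 24.4 kHz.
On the return leg the ship is a moving observer: f₂ = f₁ · (v + v_e)/v = 24.4 × 1503.7/1496 ≈ 24.6 kHz.
Equivalently f₂ = f₀ · (v + v_e)/(v − v_e).

24.6 kHz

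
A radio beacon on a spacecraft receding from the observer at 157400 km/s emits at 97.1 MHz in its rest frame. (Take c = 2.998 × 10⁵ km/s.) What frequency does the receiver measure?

54.2 MHz

β = v/c = 157400/299800 = 0.5250.
Relativistic Doppler for frequency: f' = f₀ · √((1 − β)/(1 + β)).
f' = 97.1 × √(0.4750/1.5250) = 97.1 × 0.55809 ≈ 54.2 MHz.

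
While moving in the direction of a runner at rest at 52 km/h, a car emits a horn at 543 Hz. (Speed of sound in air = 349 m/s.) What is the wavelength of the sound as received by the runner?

52 km/h = 14.44 m/s.
Only the source moves, toward the listener, so f' = f · v/(v − v_s).
f' = 543 × 349/(349 − 14.44) ≈ 566 Hz.
λ' = v/f' = 349/566.444 ≈ 61.6 cm.

61.6 cm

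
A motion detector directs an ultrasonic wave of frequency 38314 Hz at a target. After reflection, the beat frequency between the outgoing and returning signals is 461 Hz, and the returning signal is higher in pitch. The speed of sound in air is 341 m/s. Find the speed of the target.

2.04 m/s

Double Doppler shift off a moving reflector: f₂ = f₀ · (v + u)/(v − u) (u > 0 toward emitter).
Returning signal is higher, so f₂ = f₀ + Δf = 38314 + 461 = 38775 Hz.
Rearranging, u = v · (f₂ − f₀)/(f₂ + f₀) = 341 × 461/77089 ≈ 2.04 m/s.
So the target is moving at 2.04 m/s toward the emitter.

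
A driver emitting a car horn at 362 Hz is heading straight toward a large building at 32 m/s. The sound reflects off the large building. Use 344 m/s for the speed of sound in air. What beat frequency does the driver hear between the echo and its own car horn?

The large building receives the sound from a moving source: f₁ = f₀ · v/(v − v_e) = 362 × 344/312 ≈ 399.1 Hz.
On the return leg the driver is a moving observer: f₂ = f₁ · (v + v_e)/v = 399.1 × 376/344 ≈ 436.3 Hz.
Equivalently f₂ = f₀ · (v + v_e)/(v − v_e).
Beat against the emitted tone: |f₂ − f₀| = 2v_e·f₀/(v − v_e) = 2 × 32 × 362/312 ≈ 74 Hz.

74 Hz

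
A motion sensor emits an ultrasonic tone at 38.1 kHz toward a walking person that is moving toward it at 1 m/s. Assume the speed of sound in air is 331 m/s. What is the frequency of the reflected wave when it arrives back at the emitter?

38.3 kHz

The walking person first receives the wave as a moving observer: f₁ = f₀ · (v + u)/v = 38.1 × (331 + 1)/331 ≈ 38.2 kHz.
The reflection then acts as a moving source: f₂ = f₁ · v/(v − u) ≈ 38.3 kHz.
Equivalently f₂ = f₀ · (v + u)/(v − u).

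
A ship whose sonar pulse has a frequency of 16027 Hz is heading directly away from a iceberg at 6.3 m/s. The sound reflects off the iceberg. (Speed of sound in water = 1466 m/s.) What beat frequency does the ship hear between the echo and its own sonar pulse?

137 Hz

The iceberg receives the sound from a moving source: f₁ = f₀ · v/(v + v_e) = 16027 × 1466/1472.3 ≈ 15958.4 Hz.
On the return leg the ship is a moving observer: f₂ = f₁ · (v − v_e)/v = 15958.4 × 1459.7/1466 ≈ 15889.8 Hz.
Equivalently f₂ = f₀ · (v − v_e)/(v + v_e).
Beat against the emitted tone: |f₂ − f₀| = 2v_e·f₀/(v + v_e) = 2 × 6.3 × 16027/1472.3 ≈ 137 Hz.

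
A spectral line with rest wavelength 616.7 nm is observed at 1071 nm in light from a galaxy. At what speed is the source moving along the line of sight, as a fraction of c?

λ'/λ₀ = 1.7367 > 1 (redshift), so the source is receding.
λ'/λ₀ = √((1 + β)/(1 − β)) for a receding source ⇒ β = (r² − 1)/(r² + 1) with r = λ'/λ₀.
β = (3.0160 − 1)/(3.0160 + 1) ≈ 0.502.

0.502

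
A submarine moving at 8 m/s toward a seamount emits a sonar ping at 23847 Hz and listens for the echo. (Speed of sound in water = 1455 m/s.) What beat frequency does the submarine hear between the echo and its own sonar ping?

264 Hz

The seamount receives the sound from a moving source: f₁ = f₀ · v/(v − v_e) = 23847 × 1455/1447 ≈ 23979 Hz.
On the return leg the submarine is a moving observer: f₂ = f₁ · (v + v_e)/v = 23979 × 1463/1455 ≈ 24111 Hz.
Equivalently f₂ = f₀ · (v + v_e)/(v − v_e).
Beat against the emitted tone: |f₂ − f₀| = 2v_e·f₀/(v − v_e) = 2 × 8 × 23847/1447 ≈ 264 Hz.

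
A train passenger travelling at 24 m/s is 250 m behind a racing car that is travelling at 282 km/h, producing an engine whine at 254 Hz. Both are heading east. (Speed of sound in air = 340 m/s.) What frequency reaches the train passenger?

282 km/h = 78.33 m/s.
The train passenger is behind, so the racing car is moving away from it while the train passenger is moving toward the racing car.
Both move, so f' = f · (v + v_o)/(v + v_s).
f' = 254 × (340 + 24)/(340 + 78.33) = 254 × 364/418.33 ≈ 221 Hz.

221 Hz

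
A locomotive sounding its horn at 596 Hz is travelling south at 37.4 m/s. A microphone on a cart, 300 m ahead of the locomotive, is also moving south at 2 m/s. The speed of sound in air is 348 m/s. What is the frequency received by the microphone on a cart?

664 Hz

The microphone on a cart is ahead, so the locomotive is moving toward it while the microphone on a cart is moving away from the locomotive.
Both move, so f' = f · (v − v_o)/(v − v_s).
f' = 596 × (348 − 2)/(348 − 37.4) = 596 × 346/310.6 ≈ 664 Hz.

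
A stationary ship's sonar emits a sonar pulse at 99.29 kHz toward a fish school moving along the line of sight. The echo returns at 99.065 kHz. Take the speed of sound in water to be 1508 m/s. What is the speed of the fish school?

1.71 m/s

Double Doppler shift off a moving reflector: f₂ = f₀ · (v + u)/(v − u) (u > 0 toward emitter).
Rearranging, u = v · (f₂ − f₀)/(f₂ + f₀) = 1508 × -0.225/198.355 ≈ -1.71 m/s.
So the fish school is moving at 1.71 m/s away from the emitter.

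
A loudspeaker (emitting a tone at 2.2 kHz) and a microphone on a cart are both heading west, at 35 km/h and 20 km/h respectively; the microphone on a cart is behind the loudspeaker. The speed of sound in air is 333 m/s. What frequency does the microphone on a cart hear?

2.17 kHz

35 km/h = 9.722 m/s; 20 km/h = 5.556 m/s.
The microphone on a cart is behind, so the loudspeaker is moving away from it while the microphone on a cart is moving toward the loudspeaker.
With source receding and observer approaching, f' = f · (v + v_o)/(v + v_s).
f' = 2.2 × (333 + 5.556)/(333 + 9.722) = 2.2 × 338.56/342.72 ≈ 2.17 kHz.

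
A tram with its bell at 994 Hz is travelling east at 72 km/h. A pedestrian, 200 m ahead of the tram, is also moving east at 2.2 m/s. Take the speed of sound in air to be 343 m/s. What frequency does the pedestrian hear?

72 km/h = 20 m/s.
The pedestrian is ahead, so the tram is moving toward it while the pedestrian is moving away from the tram.
Both move, so f' = f · (v − v_o)/(v − v_s).
f' = 994 × (343 − 2.2)/(343 − 20) = 994 × 340.8/323 ≈ 1049 Hz.

1049 Hz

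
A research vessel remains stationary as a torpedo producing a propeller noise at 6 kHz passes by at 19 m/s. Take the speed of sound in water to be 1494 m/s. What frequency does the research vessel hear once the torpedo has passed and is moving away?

Receding: f₂ = f · v/(v + v_s) = 6 × 1494/1513 ≈ 5.92 kHz.

5.92 kHz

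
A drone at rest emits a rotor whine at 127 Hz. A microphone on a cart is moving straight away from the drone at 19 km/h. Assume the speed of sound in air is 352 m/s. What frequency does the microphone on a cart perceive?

19 km/h = 5.278 m/s.
Moving observer, stationary source: f' = f · (v − v_o)/v.
f' = 127 × (352 − 5.278)/352 = 127 × 346.72/352 ≈ 125 Hz.

125 Hz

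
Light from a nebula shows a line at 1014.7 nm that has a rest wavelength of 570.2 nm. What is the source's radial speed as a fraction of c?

0.520

λ'/λ₀ = 1.7796 > 1 (redshift), so the source is receding.
λ'/λ₀ = √((1 + β)/(1 − β)) for a receding source ⇒ β = (r² − 1)/(r² + 1) with r = λ'/λ₀.
β = (3.1668 − 1)/(3.1668 + 1) ≈ 0.520.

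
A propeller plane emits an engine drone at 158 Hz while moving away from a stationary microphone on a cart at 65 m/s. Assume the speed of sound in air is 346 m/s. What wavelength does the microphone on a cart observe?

2.60 m

Moving source, stationary observer: f' = f · v/(v + v_s) since the source is receding.
f' = 158 × 346/(346 + 65) ≈ 133 Hz.
λ' = v/f' = 346/133.012 ≈ 2.60 m.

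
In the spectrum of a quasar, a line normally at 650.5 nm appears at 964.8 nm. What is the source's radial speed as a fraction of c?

0.375

λ'/λ₀ = 1.4832 > 1 (redshift), so the source is receding.
λ'/λ₀ = √((1 + β)/(1 − β)) for a receding source ⇒ β = (r² − 1)/(r² + 1) with r = λ'/λ₀.
β = (2.1998 − 1)/(2.1998 + 1) ≈ 0.375.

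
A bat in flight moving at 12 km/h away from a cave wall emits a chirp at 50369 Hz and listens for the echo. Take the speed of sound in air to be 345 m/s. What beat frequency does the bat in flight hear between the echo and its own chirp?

12 km/h = 3.333 m/s.
The cave wall receives the sound from a moving source: f₁ = f₀ · v/(v + v_e) = 50369 × 345/348.33 ≈ 49887 Hz.
On the return leg the bat in flight is a moving observer: f₂ = f₁ · (v − v_e)/v = 49887 × 341.67/345 ≈ 49405 Hz.
Beat against the emitted tone: |f₂ − f₀| = 2v_e·f₀/(v + v_e) = 2 × 3.333 × 50369/348.33 ≈ 964 Hz.

964 Hz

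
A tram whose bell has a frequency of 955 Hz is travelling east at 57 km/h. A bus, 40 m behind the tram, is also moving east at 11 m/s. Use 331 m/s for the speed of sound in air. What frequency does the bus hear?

942 Hz

57 km/h = 15.83 m/s.
The bus is behind, so the tram is moving away from it while the bus is moving toward the tram.
General Doppler shift: f' = f · (v + v_o)/(v + v_s).
f' = 955 × (331 + 11)/(331 + 15.83) = 955 × 342/346.83 ≈ 942 Hz.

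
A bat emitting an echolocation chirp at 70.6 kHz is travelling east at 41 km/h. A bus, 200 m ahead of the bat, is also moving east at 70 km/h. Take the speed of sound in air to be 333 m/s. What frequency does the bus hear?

41 km/h = 11.39 m/s; 70 km/h = 19.44 m/s.
The bus is ahead, so the bat is moving toward it while the bus is moving away from the bat.
General Doppler shift: f' = f · (v − v_o)/(v − v_s).
f' = 70.6 × (333 − 19.44)/(333 − 11.39) = 70.6 × 313.56/321.61 ≈ 68.8 kHz.

68.8 kHz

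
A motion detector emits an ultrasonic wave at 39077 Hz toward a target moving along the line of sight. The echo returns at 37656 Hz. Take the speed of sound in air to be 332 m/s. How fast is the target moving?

6.1 m/s

Double Doppler shift off a moving reflector: f₂ = f₀ · (v + u)/(v − u) (u > 0 toward emitter).
Rearranging, u = v · (f₂ − f₀)/(f₂ + f₀) = 332 × -1421/76733 ≈ -6.1 m/s.
So the target is moving at 6.1 m/s away from the emitter.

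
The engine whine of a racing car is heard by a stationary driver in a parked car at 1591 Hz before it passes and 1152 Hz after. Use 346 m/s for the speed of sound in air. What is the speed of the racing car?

f₁/f₂ = (v + v_s)/(v − v_s), so v_s = v · (f₁ − f₂)/(f₁ + f₂).
v_s = 346 × (1591 − 1152)/(1591 + 1152) = 346 × 439/2743 ≈ 55 m/s.

55 m/s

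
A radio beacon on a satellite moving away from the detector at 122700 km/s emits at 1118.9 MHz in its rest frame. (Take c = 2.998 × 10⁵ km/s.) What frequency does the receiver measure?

724.4 MHz

β = v/c = 122700/299800 = 0.4093.
Relativistic Doppler for frequency: f' = f₀ · √((1 − β)/(1 + β)).
f' = 1118.9 × √(0.5907/1.4093) = 1118.9 × 0.64743 ≈ 724.4 MHz.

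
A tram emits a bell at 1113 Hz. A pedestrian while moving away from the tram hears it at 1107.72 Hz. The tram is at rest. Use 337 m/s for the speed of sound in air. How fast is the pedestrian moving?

f' = f · (v − v_o)/v ⇒ v_o = v · |f'/f − 1|.
v_o = 337 × |1107.72/1113 − 1| = 337 × 0.004744 ≈ 1.60 m/s.

1.60 m/s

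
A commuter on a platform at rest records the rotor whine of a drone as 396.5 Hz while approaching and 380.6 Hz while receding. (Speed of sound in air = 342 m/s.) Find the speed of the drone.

7.0 m/s

f₁/f₂ = (v + v_s)/(v − v_s), so v_s = v · (f₁ − f₂)/(f₁ + f₂).
v_s = 342 × (396.5 − 380.6)/(396.5 + 380.6) = 342 × 15.9/777.1 ≈ 7.0 m/s.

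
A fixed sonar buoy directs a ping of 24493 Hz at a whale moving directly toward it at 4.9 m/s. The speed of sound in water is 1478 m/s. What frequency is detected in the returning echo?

24656 Hz

At the whale (a moving observer), f₁ = f₀ · (v + u)/v = 24493 × 1482.9/1478 ≈ 24574 Hz.
The reflection then acts as a moving source: f₂ = f₁ · v/(v − u) ≈ 24656 Hz.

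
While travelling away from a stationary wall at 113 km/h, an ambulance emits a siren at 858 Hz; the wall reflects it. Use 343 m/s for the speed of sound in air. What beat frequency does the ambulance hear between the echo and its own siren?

113 km/h = 31.39 m/s.
The wall receives the sound from a moving source: f₁ = f₀ · v/(v + v_e) = 858 × 343/374.39 ≈ 786.1 Hz.
On the return leg the ambulance is a moving observer: f₂ = f₁ · (v − v_e)/v = 786.1 × 311.61/343 ≈ 714.1 Hz.
Equivalently f₂ = f₀ · (v − v_e)/(v + v_e).
Beat against the emitted tone: |f₂ − f₀| = 2v_e·f₀/(v + v_e) = 2 × 31.39 × 858/374.39 ≈ 144 Hz.

144 Hz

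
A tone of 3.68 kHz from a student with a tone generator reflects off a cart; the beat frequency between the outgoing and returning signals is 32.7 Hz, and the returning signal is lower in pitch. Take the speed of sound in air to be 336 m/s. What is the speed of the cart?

Double Doppler shift off a moving reflector: f₂ = f₀ · (v + u)/(v − u) (u > 0 toward emitter).
Returning signal is lower, so f₂ = f₀ − Δf = 3680 − 32.7 = 3647.3 Hz.
Rearranging, u = v · (f₂ − f₀)/(f₂ + f₀) = 336 × -32.7/7327.3 ≈ -1.50 m/s.
So the cart is moving at 1.50 m/s away from the emitter.

1.50 m/s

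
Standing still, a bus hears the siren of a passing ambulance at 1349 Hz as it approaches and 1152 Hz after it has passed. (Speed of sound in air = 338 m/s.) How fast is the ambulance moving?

f₁/f₂ = (v + v_s)/(v − v_s), so v_s = v · (f₁ − f₂)/(f₁ + f₂).
v_s = 338 × (1349 − 1152)/(1349 + 1152) = 338 × 197/2501 ≈ 27 m/s.

27 m/s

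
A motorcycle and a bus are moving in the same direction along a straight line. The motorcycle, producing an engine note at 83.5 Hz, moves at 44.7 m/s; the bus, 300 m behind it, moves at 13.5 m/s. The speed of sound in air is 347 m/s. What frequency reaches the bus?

77 Hz

The bus is behind, so the motorcycle is moving away from it while the bus is moving toward the motorcycle.
General Doppler shift: f' = f · (v + v_o)/(v + v_s).
f' = 83.5 × (347 + 13.5)/(347 + 44.7) = 83.5 × 360.5/391.7 ≈ 77 Hz.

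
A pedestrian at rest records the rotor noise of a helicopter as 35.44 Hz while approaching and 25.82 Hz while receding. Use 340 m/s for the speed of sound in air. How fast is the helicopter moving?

53 m/s

f₁/f₂ = (v + v_s)/(v − v_s), so v_s = v · (f₁ − f₂)/(f₁ + f₂).
v_s = 340 × (35.44 − 25.82)/(35.44 + 25.82) = 340 × 9.62/61.26 ≈ 53 m/s.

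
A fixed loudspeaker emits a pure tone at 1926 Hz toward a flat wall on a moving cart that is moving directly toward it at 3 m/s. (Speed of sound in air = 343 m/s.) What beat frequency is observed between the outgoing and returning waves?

34.0 Hz

The flat wall on a moving cart first receives the wave as a moving observer: f₁ = f₀ · (v + u)/v = 1926 × (343 + 3)/343 ≈ 1942.8 Hz.
On reflection it acts as a source moving toward the stationary detector: f₂ = f₁ · v/(v − u) = 1942.8 × 343/340 ≈ 1960.0 Hz.
Beat frequency: |f₂ − f₀| = 2u·f₀/(v − u) = 2 × 3 × 1926/340 ≈ 34.0 Hz.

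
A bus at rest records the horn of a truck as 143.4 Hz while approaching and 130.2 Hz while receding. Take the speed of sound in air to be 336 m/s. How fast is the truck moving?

f₁/f₂ = (v + v_s)/(v − v_s), so v_s = v · (f₁ − f₂)/(f₁ + f₂).
v_s = 336 × (143.4 − 130.2)/(143.4 + 130.2) = 336 × 13.2/273.6 ≈ 16.2 m/s.

16.2 m/s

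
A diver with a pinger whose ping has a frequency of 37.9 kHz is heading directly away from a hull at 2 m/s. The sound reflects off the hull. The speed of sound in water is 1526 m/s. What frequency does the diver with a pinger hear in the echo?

37.8 kHz

The hull receives the sound from a moving source: f₁ = f₀ · v/(v + v_e) = 37.9 × 1526/1528 ≈ 37.9 kHz.
On the return leg the diver with a pinger is a moving observer: f₂ = f₁ · (v − v_e)/v = 37.9 × 1524/1526 ≈ 37.8 kHz.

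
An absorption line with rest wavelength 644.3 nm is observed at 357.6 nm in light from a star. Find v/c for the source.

λ'/λ₀ = 0.5550 < 1 (blueshift), so the source is approaching.
λ'/λ₀ = √((1 − β)/(1 + β)) for an approaching source ⇒ β = (1 − r²)/(1 + r²) with r = λ'/λ₀.
β = (1 − 0.3080)/(1 + 0.3080) ≈ 0.529.

0.529c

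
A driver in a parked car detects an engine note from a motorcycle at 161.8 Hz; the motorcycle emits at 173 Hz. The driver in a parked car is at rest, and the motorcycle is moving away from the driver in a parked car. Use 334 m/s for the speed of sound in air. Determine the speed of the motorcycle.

f' = f · v/(v + v_s) ⇒ v_s = v · |1 − f/f'|.
v_s = 334 × |1 − 173/161.8| = 334 × 0.06922 ≈ 23.1 m/s.

23.1 m/s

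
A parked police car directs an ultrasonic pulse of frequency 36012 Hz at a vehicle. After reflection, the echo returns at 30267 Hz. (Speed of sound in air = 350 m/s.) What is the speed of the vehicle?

Double Doppler shift off a moving reflector: f₂ = f₀ · (v + u)/(v − u) (u > 0 toward emitter).
Rearranging, u = v · (f₂ − f₀)/(f₂ + f₀) = 350 × -5745/66279 ≈ -30 m/s.
So the vehicle is moving at 30 m/s away from the emitter.

30 m/s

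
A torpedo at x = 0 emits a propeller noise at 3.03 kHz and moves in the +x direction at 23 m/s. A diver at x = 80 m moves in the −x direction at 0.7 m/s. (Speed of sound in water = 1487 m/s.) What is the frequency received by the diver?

The observer lies on the +x side, so the source is heading toward the observer and the observer is heading toward the source.
Both move, so f' = f · (v + v_o)/(v − v_s).
f' = 3.03 × (1487 + 0.7)/(1487 − 23) = 3.03 × 1487.7/1464 ≈ 3.08 kHz.

3.08 kHz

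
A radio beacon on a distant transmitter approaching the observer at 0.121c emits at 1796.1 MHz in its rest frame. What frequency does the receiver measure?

2028.3 MHz

Relativistic Doppler for frequency: f' = f₀ · √((1 + β)/(1 − β)).
f' = 1796.1 × √(1.1210/0.8790) = 1796.1 × 1.12930 ≈ 2028.3 MHz.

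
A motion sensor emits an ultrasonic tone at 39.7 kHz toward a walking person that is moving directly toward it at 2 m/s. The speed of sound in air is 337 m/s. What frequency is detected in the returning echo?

40.2 kHz

At the walking person (a moving observer), f₁ = f₀ · (v + u)/v = 39.7 × 339/337 ≈ 39.9 kHz.
On reflection it acts as a source moving toward the stationary detector: f₂ = f₁ · v/(v − u) = 39.9 × 337/335 ≈ 40.2 kHz.
Equivalently f₂ = f₀ · (v + u)/(v − u).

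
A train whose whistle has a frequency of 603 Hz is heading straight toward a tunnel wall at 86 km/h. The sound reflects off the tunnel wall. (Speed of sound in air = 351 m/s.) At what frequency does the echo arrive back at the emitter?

691 Hz

86 km/h = 23.89 m/s.
The tunnel wall receives the sound from a moving source: f₁ = f₀ · v/(v − v_e) = 603 × 351/327.11 ≈ 647 Hz.
On the return leg the train is a moving observer: f₂ = f₁ · (v + v_e)/v = 647 × 374.89/351 ≈ 691 Hz.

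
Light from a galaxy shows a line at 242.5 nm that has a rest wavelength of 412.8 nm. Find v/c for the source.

0.487c

λ'/λ₀ = 0.5875 < 1 (blueshift), so the source is approaching.
λ'/λ₀ = √((1 − β)/(1 + β)) for an approaching source ⇒ β = (1 − r²)/(1 + r²) with r = λ'/λ₀.
β = (1 − 0.3451)/(1 + 0.3451) ≈ 0.487.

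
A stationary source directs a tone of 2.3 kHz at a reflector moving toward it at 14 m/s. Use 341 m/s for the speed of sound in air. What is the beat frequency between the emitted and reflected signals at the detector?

197 Hz

The reflector first receives the wave as a moving observer: f₁ = f₀ · (v + u)/v = 2.3 × (341 + 14)/341 ≈ 2.3944 kHz.
The reflection then acts as a moving source: f₂ = f₁ · v/(v − u) ≈ 2.4969 kHz.
Beat frequency (with f₀ = 2300 Hz): |f₂ − f₀| = 2u·f₀/(v − u) = 2 × 14 × 2300/327 ≈ 197 Hz.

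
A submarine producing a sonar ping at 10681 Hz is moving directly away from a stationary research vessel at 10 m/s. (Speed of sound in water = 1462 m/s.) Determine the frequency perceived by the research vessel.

Moving source, stationary observer: f' = f · v/(v + v_s) since the source is receding.
f' = 10681 × 1462/(1462 + 10) = 10681 × 1462/1472 ≈ 10608 Hz.

10608 Hz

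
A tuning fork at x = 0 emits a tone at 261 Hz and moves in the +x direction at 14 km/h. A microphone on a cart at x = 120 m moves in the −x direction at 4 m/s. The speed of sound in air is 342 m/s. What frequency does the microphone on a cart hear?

14 km/h = 3.889 m/s.
The observer lies on the +x side, so the source is heading toward the observer and the observer is heading toward the source.
General Doppler shift: f' = f · (v + v_o)/(v − v_s).
f' = 261 × (342 + 4)/(342 − 3.889) = 261 × 346/338.11 ≈ 267 Hz.

267 Hz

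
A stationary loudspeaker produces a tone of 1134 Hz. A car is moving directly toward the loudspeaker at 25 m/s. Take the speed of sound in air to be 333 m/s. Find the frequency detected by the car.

Only the observer moves, toward the source, so f' = f · (v + v_o)/v.
f' = 1134 × (333 + 25)/333 = 1134 × 358/333 ≈ 1219 Hz.

1219 Hz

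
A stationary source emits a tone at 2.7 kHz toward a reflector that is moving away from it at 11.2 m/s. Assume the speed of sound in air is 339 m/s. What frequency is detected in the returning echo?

2.53 kHz

At the reflector (a moving observer), f₁ = f₀ · (v − u)/v = 2.7 × 327.8/339 ≈ 2.61 kHz.
On reflection it acts as a source moving away from the stationary detector: f₂ = f₁ · v/(v + u) = 2.61 × 339/350.2 ≈ 2.53 kHz.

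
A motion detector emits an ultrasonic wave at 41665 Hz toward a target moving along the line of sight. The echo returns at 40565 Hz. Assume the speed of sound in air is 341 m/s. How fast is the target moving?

4.6 m/s

Double Doppler shift off a moving reflector: f₂ = f₀ · (v + u)/(v − u) (u > 0 toward emitter).
Rearranging, u = v · (f₂ − f₀)/(f₂ + f₀) = 341 × -1100/82230 ≈ -4.6 m/s.
So the target is moving at 4.6 m/s away from the emitter.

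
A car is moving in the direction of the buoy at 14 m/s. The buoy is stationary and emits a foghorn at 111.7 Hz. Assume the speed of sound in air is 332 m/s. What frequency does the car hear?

Moving observer, stationary source: f' = f · (v + v_o)/v.
f' = 111.7 × (332 + 14)/332 = 111.7 × 346/332 ≈ 116 Hz.

116 Hz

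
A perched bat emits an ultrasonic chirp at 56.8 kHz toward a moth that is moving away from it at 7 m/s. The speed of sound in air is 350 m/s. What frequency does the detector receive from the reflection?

The moth first receives the wave as a moving observer: f₁ = f₀ · (v − u)/v = 56.8 × (350 − 7)/350 ≈ 55.7 kHz.
On reflection it acts as a source moving away from the stationary detector: f₂ = f₁ · v/(v + u) = 55.7 × 350/357 ≈ 54.6 kHz.
Equivalently f₂ = f₀ · (v − u)/(v + u).

54.6 kHz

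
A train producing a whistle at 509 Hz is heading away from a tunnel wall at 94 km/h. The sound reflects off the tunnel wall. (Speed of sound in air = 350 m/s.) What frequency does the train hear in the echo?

94 km/h = 26.11 m/s.
The tunnel wall receives the sound from a moving source: f₁ = f₀ · v/(v + v_e) = 509 × 350/376.11 ≈ 474 Hz.
On the return leg the train is a moving observer: f₂ = f₁ · (v − v_e)/v = 474 × 323.89/350 ≈ 438 Hz.

438 Hz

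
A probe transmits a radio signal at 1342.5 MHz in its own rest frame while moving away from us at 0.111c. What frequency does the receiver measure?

1200.9 MHz

Relativistic Doppler for frequency: f' = f₀ · √((1 − β)/(1 + β)).
f' = 1342.5 × √(0.8890/1.1110) = 1342.5 × 0.89453 ≈ 1200.9 MHz.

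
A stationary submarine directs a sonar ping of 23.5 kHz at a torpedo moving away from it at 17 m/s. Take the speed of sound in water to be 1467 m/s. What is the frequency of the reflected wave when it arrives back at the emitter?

23.0 kHz

At the torpedo (a moving observer), f₁ = f₀ · (v − u)/v = 23.5 × 1450/1467 ≈ 23.2 kHz.
The reflection then acts as a moving source: f₂ = f₁ · v/(v + u) ≈ 23.0 kHz.
Equivalently f₂ = f₀ · (v − u)/(v + u).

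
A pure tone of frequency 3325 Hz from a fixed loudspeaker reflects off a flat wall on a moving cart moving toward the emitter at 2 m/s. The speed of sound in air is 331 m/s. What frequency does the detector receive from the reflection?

At the flat wall on a moving cart (a moving observer), f₁ = f₀ · (v + u)/v = 3325 × 333/331 ≈ 3345 Hz.
The reflection then acts as a moving source: f₂ = f₁ · v/(v − u) ≈ 3365 Hz.
Equivalently f₂ = f₀ · (v + u)/(v − u).

3365 Hz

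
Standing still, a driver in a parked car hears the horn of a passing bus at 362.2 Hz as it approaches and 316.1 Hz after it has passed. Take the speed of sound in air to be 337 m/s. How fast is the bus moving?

f₁/f₂ = (v + v_s)/(v − v_s), so v_s = v · (f₁ − f₂)/(f₁ + f₂).
v_s = 337 × (362.2 − 316.1)/(362.2 + 316.1) = 337 × 46.1/678.3 ≈ 22.9 m/s.

22.9 m/s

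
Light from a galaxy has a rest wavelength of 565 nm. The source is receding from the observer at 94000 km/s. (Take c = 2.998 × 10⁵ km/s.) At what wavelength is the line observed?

β = v/c = 94000/299800 = 0.3135.
Relativistic Doppler for wavelength: λ' = λ₀ · √((1 + β)/(1 − β)).
λ' = 565 × √(1.3135/0.6865) = 565 × 1.38330 ≈ 781.6 nm.

781.6 nm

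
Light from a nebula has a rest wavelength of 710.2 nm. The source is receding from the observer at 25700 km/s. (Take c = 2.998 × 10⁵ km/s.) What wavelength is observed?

β = v/c = 25700/299800 = 0.0857.
Relativistic Doppler for wavelength: λ' = λ₀ · √((1 + β)/(1 − β)).
λ' = 710.2 × √(1.0857/0.9143) = 710.2 × 1.08974 ≈ 773.9 nm.

773.9 nm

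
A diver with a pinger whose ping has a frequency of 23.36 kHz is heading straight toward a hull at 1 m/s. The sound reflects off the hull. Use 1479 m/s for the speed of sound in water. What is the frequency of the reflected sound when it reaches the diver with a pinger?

23.4 kHz

The hull receives the sound from a moving source: f₁ = f₀ · v/(v − v_e) = 23.36 × 1479/1478 ≈ 23.4 kHz.
On the return leg the diver with a pinger is a moving observer: f₂ = f₁ · (v + v_e)/v = 23.4 × 1480/1479 ≈ 23.4 kHz.
Equivalently f₂ = f₀ · (v + v_e)/(v − v_e).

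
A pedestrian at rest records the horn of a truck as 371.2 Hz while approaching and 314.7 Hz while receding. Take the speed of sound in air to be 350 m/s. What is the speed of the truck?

29 m/s

f₁/f₂ = (v + v_s)/(v − v_s), so v_s = v · (f₁ − f₂)/(f₁ + f₂).
v_s = 350 × (371.2 − 314.7)/(371.2 + 314.7) = 350 × 56.5/685.9 ≈ 29 m/s.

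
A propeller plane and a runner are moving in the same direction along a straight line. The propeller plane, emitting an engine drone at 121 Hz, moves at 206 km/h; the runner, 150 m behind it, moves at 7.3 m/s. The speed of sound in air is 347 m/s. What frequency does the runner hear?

206 km/h = 57.22 m/s.
The runner is behind, so the propeller plane is moving away from it while the runner is moving toward the propeller plane.
With source receding and observer approaching, f' = f · (v + v_o)/(v + v_s).
f' = 121 × (347 + 7.3)/(347 + 57.22) = 121 × 354.3/404.22 ≈ 106 Hz.

106 Hz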